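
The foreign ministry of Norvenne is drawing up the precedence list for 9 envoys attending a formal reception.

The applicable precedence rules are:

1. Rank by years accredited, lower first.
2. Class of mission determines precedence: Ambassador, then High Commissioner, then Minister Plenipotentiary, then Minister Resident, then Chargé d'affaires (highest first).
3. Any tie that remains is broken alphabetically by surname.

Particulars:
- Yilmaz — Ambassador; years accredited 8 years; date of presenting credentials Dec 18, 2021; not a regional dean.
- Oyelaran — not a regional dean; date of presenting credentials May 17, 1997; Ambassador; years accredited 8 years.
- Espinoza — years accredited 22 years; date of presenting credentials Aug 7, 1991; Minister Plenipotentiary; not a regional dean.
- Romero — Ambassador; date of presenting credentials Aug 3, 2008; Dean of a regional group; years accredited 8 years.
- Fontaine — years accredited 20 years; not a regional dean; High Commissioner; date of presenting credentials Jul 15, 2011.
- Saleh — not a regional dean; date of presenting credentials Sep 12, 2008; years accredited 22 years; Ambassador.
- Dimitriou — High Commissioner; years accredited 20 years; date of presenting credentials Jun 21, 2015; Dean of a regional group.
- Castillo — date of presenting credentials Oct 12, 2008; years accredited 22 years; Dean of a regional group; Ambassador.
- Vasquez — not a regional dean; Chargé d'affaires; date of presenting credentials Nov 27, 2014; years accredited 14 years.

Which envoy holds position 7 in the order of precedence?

Castillo

By years accredited (lower first): Oyelaran, Romero and Yilmaz (each 8 years); then Vasquez (14 years); then Dimitriou and Fontaine (both 20 years); then Castillo, Saleh and Espinoza (each 22 years).
Oyelaran, Romero and Yilmaz are each Ambassador, so the next rule applies.
Among Oyelaran, Romero and Yilmaz, alphabetically by surname: Oyelaran before Romero before Yilmaz.
Dimitriou and Fontaine are each High Commissioner, so the next rule applies.
Among Dimitriou and Fontaine, alphabetically by surname: Dimitriou before Fontaine.
Among Castillo, Saleh and Espinoza, by class of mission: Castillo and Saleh (Ambassador) before Espinoza (Minister Plenipotentiary).
Among Castillo and Saleh, alphabetically by surname: Castillo before Saleh.
Order: Oyelaran, Romero, Yilmaz, Vasquez, Dimitriou, Fontaine, Castillo, Saleh, Espinoza.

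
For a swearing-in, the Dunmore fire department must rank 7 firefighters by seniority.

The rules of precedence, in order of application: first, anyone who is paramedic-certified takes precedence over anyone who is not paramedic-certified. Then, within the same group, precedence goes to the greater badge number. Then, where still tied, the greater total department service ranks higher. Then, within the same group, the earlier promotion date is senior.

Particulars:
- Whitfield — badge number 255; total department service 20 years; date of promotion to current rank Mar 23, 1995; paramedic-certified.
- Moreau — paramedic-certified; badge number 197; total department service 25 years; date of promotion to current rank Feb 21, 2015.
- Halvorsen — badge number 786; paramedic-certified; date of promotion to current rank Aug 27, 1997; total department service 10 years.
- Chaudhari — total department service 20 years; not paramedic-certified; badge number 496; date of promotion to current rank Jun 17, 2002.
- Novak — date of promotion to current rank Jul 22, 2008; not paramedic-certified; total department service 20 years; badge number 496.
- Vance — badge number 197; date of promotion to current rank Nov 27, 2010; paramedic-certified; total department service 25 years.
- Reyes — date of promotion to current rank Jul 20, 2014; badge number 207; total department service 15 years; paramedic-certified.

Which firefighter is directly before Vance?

Reyes

By the first rule: Halvorsen, Whitfield, Reyes, Vance and Moreau (each paramedic-certified); then Chaudhari and Novak (both not paramedic-certified).
Among Halvorsen, Whitfield, Reyes, Vance and Moreau, by badge number (higher first): Halvorsen (786) before Whitfield (255) before Reyes (207) before Vance and Moreau (197).
Vance and Moreau both have total department service 25 years, so the next rule applies.
Among Vance and Moreau, by date of promotion to current rank (earlier first): Vance (Nov 27, 2010) before Moreau (Feb 21, 2015).
Chaudhari and Novak both have badge number 496, so the next rule applies.
Chaudhari and Novak both have total department service 20 years, so the next rule applies.
Among Chaudhari and Novak, by date of promotion to current rank (earlier first): Chaudhari (Jun 17, 2002) before Novak (Jul 22, 2008).
Order: Halvorsen, Whitfield, Reyes, Vance, Moreau, Chaudhari, Novak.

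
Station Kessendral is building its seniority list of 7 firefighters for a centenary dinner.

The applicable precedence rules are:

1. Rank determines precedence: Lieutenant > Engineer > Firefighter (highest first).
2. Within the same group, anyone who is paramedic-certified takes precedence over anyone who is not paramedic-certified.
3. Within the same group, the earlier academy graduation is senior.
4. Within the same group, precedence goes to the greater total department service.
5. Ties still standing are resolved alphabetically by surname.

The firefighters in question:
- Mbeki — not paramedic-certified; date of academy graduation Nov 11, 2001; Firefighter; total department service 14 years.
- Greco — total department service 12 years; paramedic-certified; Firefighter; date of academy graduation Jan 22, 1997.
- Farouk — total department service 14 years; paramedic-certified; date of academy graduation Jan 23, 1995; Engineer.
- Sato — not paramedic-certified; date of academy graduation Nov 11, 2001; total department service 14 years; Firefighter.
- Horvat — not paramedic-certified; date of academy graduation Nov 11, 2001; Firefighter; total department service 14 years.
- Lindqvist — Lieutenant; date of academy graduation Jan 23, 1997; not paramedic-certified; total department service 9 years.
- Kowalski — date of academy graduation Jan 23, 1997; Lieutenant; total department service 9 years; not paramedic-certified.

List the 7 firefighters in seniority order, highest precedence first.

By rank: Kowalski and Lindqvist (Lieutenant); then Farouk (Engineer); then Greco, Horvat, Mbeki and Sato (Firefighter).
Kowalski and Lindqvist are each not paramedic-certified, so the next rule applies.
Kowalski and Lindqvist both have date of academy graduation Jan 23, 1997, so the next rule applies.
Kowalski and Lindqvist both have total department service 9 years, so the next rule applies.
Among Kowalski and Lindqvist, alphabetically by surname: Kowalski before Lindqvist.
Among Greco, Horvat, Mbeki and Sato, paramedic-certified before not paramedic-certified: Greco (paramedic-certified) before Horvat, Mbeki and Sato (not paramedic-certified).
Horvat, Mbeki and Sato all have date of academy graduation Nov 11, 2001, so the next rule applies.
Horvat, Mbeki and Sato all have total department service 14 years, so the next rule applies.
Among Horvat, Mbeki and Sato, alphabetically by surname: Horvat before Mbeki before Sato.
Full order: Kowalski, Lindqvist, Farouk, Greco, Horvat, Mbeki, Sato.

Kowalski, Lindqvist, Farouk, Greco, Horvat, Mbeki, Sato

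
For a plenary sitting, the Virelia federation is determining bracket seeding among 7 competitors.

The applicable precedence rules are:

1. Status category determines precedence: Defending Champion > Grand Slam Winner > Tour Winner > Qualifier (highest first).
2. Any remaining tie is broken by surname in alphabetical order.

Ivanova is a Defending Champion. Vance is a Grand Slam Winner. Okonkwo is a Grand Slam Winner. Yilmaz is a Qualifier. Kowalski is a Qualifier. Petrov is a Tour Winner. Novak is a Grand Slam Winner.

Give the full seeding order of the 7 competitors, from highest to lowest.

By status category: Ivanova (Defending Champion); then Novak, Okonkwo and Vance (Grand Slam Winner); then Petrov (Tour Winner); then Kowalski and Yilmaz (Qualifier).
Among Novak, Okonkwo and Vance, alphabetically by surname: Novak before Okonkwo before Vance.
Among Kowalski and Yilmaz, alphabetically by surname: Kowalski before Yilmaz.
Full order: Ivanova, Novak, Okonkwo, Vance, Petrov, Kowalski, Yilmaz.

Ivanova, Novak, Okonkwo, Vance, Petrov, Kowalski, Yilmaz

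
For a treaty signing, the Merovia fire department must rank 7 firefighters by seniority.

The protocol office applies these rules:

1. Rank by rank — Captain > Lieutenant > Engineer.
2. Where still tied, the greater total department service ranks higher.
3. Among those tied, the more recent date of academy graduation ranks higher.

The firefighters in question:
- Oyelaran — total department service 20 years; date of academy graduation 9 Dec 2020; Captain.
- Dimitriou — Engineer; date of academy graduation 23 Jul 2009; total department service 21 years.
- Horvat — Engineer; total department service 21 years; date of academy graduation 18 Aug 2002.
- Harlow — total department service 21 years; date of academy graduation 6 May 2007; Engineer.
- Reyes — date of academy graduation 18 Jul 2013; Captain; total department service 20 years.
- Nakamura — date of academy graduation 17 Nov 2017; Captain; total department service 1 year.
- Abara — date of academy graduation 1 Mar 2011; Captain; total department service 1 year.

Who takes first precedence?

By rank: Oyelaran, Reyes, Nakamura and Abara (Captain); then Dimitriou, Harlow and Horvat (Engineer).
Among Oyelaran, Reyes, Nakamura and Abara, by total department service (higher first): Oyelaran and Reyes (20 years) before Nakamura and Abara (1 year).
Among Oyelaran and Reyes, by date of academy graduation (later first): Oyelaran (9 Dec 2020) before Reyes (18 Jul 2013).
Among Nakamura and Abara, by date of academy graduation (later first): Nakamura (17 Nov 2017) before Abara (1 Mar 2011).
Dimitriou, Harlow and Horvat all have total department service 21 years, so the next rule applies.
Among Dimitriou, Harlow and Horvat, by date of academy graduation (later first): Dimitriou (23 Jul 2009) before Harlow (6 May 2007) before Horvat (18 Aug 2002).
Order: Oyelaran, Reyes, Nakamura, Abara, Dimitriou, Harlow, Horvat.

Oyelaran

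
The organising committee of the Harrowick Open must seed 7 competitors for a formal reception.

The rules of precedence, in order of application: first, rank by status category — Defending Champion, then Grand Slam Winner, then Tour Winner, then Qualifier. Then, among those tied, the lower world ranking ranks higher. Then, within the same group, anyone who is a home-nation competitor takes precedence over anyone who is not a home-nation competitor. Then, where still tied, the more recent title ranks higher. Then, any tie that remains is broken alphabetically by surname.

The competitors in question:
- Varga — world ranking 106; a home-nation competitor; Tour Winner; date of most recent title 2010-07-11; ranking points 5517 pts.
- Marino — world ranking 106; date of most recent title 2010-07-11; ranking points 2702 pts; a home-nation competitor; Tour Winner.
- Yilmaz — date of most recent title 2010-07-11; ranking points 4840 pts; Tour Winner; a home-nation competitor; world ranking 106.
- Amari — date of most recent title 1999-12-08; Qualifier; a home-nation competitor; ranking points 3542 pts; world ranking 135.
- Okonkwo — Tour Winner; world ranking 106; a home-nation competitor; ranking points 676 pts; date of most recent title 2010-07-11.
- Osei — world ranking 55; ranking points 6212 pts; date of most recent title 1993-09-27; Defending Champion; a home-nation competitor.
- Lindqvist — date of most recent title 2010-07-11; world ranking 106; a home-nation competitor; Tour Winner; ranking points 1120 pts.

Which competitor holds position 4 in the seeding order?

By status category: Osei (Defending Champion); then Lindqvist, Marino, Okonkwo, Varga and Yilmaz (Tour Winner); then Amari (Qualifier).
Lindqvist, Marino, Okonkwo, Varga and Yilmaz all have world ranking 106, so the next rule applies.
Lindqvist, Marino, Okonkwo, Varga and Yilmaz are each a home-nation competitor, so the next rule applies.
Lindqvist, Marino, Okonkwo, Varga and Yilmaz all have date of most recent title 2010-07-11, so the next rule applies.
Among Lindqvist, Marino, Okonkwo, Varga and Yilmaz, alphabetically by surname: Lindqvist before Marino before Okonkwo before Varga before Yilmaz.
Order: Osei, Lindqvist, Marino, Okonkwo, Varga, Yilmaz, Amari.

Okonkwo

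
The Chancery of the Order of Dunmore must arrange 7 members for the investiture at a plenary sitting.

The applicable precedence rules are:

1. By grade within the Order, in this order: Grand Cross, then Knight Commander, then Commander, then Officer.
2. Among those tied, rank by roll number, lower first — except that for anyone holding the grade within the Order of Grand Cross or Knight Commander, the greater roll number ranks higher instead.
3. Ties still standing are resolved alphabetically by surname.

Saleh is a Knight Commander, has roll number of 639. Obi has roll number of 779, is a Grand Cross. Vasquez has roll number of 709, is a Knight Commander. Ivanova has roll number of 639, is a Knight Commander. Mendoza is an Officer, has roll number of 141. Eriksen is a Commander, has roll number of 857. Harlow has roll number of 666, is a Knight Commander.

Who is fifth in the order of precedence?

Saleh

By grade within the Order: Obi (Grand Cross); then Vasquez, Harlow, Ivanova and Saleh (Knight Commander); then Eriksen (Commander); then Mendoza (Officer).
Among Vasquez, Harlow, Ivanova and Saleh, by roll number (higher first) (reversed rule for this group): Vasquez (709) before Harlow (666) before Ivanova and Saleh (639).
Among Ivanova and Saleh, alphabetically by surname: Ivanova before Saleh.
Order: Obi, Vasquez, Harlow, Ivanova, Saleh, Eriksen, Mendoza.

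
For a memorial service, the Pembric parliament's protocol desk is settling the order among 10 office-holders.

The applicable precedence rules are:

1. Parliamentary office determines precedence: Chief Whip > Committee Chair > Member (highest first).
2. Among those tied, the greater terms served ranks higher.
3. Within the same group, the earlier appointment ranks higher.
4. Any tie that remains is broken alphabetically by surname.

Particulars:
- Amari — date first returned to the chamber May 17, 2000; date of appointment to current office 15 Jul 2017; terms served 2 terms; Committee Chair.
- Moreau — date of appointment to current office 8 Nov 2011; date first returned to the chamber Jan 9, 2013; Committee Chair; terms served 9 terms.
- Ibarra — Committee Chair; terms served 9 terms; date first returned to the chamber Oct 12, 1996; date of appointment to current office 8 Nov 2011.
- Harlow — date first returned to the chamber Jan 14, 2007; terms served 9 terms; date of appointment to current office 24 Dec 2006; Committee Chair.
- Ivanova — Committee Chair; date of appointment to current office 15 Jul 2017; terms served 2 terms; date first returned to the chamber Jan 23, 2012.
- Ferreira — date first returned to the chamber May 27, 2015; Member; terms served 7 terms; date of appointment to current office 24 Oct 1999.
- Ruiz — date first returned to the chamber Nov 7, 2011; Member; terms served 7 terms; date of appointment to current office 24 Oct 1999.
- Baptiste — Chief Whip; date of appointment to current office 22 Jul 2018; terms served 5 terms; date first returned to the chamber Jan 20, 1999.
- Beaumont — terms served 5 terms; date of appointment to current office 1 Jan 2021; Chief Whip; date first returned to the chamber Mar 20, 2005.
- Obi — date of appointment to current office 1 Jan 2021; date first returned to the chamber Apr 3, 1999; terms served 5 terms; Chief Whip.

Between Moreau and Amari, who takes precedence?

Moreau

By parliamentary office: Baptiste, Beaumont and Obi (Chief Whip); then Harlow, Ibarra, Moreau, Amari and Ivanova (Committee Chair); then Ferreira and Ruiz (Member).
Baptiste, Beaumont and Obi all have terms served 5 terms, so the next rule applies.
Among Baptiste, Beaumont and Obi, by date of appointment to current office (earlier first): Baptiste (22 Jul 2018) before Beaumont and Obi (1 Jan 2021).
Among Beaumont and Obi, alphabetically by surname: Beaumont before Obi.
Among Harlow, Ibarra, Moreau, Amari and Ivanova, by terms served (higher first): Harlow, Ibarra and Moreau (9 terms) before Amari and Ivanova (2 terms).
Among Harlow, Ibarra and Moreau, by date of appointment to current office (earlier first): Harlow (24 Dec 2006) before Ibarra and Moreau (8 Nov 2011).
Among Ibarra and Moreau, alphabetically by surname: Ibarra before Moreau.
Amari and Ivanova both have date of appointment to current office 15 Jul 2017, so the next rule applies.
Among Amari and Ivanova, alphabetically by surname: Amari before Ivanova.
Ferreira and Ruiz both have terms served 7 terms, so the next rule applies.
Ferreira and Ruiz both have date of appointment to current office 24 Oct 1999, so the next rule applies.
Among Ferreira and Ruiz, alphabetically by surname: Ferreira before Ruiz.
So Moreau takes precedence.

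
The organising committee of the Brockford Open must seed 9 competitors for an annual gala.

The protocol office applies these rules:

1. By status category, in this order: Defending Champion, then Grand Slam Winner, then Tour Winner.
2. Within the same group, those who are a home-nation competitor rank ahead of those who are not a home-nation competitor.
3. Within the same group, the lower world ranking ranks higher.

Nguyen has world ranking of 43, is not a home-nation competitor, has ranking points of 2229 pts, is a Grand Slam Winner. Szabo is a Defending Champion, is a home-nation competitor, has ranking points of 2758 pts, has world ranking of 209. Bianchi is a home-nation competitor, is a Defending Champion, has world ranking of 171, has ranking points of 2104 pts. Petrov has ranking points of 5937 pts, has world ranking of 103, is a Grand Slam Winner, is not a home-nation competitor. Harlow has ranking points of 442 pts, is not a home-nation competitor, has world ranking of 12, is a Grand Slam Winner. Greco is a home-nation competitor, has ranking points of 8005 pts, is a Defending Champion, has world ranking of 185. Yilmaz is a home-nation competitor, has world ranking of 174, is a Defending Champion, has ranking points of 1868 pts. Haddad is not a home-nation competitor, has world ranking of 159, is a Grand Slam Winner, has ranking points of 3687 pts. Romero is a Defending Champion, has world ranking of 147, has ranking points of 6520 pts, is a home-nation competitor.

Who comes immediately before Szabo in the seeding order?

Greco

By status category: Romero, Bianchi, Yilmaz, Greco and Szabo (Defending Champion); then Harlow, Nguyen, Petrov and Haddad (Grand Slam Winner).
Romero, Bianchi, Yilmaz, Greco and Szabo are each a home-nation competitor, so the next rule applies.
Among Romero, Bianchi, Yilmaz, Greco and Szabo, by world ranking (lower first): Romero (147) before Bianchi (171) before Yilmaz (174) before Greco (185) before Szabo (209).
Harlow, Nguyen, Petrov and Haddad are each not a home-nation competitor, so the next rule applies.
Among Harlow, Nguyen, Petrov and Haddad, by world ranking (lower first): Harlow (12) before Nguyen (43) before Petrov (103) before Haddad (159).
Order: Romero, Bianchi, Yilmaz, Greco, Szabo, Harlow, Nguyen, Petrov, Haddad.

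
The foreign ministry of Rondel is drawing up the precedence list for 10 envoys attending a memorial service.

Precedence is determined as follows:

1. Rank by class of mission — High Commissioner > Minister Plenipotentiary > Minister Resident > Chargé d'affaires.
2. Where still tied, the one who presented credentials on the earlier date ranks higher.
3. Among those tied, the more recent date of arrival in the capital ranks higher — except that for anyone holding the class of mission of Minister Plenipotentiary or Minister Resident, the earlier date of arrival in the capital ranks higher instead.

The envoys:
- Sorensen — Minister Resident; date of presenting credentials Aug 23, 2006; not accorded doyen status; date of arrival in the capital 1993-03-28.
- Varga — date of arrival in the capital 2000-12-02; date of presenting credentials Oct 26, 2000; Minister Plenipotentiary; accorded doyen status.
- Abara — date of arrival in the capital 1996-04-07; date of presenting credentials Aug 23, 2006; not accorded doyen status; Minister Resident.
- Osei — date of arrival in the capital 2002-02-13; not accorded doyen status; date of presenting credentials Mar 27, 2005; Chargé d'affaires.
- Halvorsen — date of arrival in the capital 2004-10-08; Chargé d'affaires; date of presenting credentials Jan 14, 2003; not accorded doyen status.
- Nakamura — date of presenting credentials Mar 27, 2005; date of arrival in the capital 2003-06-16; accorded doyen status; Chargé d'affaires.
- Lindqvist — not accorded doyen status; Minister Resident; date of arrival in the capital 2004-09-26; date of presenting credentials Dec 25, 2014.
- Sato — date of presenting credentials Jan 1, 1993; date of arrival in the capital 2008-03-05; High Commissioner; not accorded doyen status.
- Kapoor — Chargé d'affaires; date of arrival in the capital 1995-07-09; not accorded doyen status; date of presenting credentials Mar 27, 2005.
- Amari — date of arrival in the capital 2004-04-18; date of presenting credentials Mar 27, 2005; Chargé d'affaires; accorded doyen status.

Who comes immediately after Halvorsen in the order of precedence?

By class of mission: Sato (High Commissioner); then Varga (Minister Plenipotentiary); then Sorensen, Abara and Lindqvist (Minister Resident); then Halvorsen, Amari, Nakamura, Osei and Kapoor (Chargé d'affaires).
Among Sorensen, Abara and Lindqvist, by date of presenting credentials (earlier first): Sorensen and Abara (Aug 23, 2006) before Lindqvist (Dec 25, 2014).
Among Sorensen and Abara, by date of arrival in the capital (earlier first) (reversed rule for this group): Sorensen (1993-03-28) before Abara (1996-04-07).
Among Halvorsen, Amari, Nakamura, Osei and Kapoor, by date of presenting credentials (earlier first): Halvorsen (Jan 14, 2003) before Amari, Nakamura, Osei and Kapoor (Mar 27, 2005).
Among Amari, Nakamura, Osei and Kapoor, by date of arrival in the capital (later first): Amari (2004-04-18) before Nakamura (2003-06-16) before Osei (2002-02-13) before Kapoor (1995-07-09).
Order: Sato, Varga, Sorensen, Abara, Lindqvist, Halvorsen, Amari, Nakamura, Osei, Kapoor.

Amari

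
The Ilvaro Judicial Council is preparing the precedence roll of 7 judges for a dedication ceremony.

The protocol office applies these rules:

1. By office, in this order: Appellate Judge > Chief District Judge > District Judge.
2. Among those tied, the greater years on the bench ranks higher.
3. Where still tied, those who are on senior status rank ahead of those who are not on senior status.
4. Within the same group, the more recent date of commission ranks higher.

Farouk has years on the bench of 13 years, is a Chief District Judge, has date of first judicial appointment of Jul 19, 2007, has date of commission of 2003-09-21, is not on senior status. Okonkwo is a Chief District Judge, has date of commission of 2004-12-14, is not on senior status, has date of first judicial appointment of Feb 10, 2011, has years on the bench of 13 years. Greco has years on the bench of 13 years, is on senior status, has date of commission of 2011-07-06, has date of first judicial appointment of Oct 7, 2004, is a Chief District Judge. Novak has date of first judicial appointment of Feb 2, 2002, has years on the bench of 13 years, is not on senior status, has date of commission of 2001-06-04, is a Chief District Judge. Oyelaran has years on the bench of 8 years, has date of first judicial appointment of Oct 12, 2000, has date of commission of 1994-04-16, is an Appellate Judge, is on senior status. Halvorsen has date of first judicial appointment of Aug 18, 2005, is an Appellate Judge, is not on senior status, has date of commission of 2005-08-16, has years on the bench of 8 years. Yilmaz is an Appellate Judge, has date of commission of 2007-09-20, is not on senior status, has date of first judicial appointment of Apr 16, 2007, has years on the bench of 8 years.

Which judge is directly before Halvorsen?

Yilmaz

By office: Oyelaran, Yilmaz and Halvorsen (Appellate Judge); then Greco, Okonkwo, Farouk and Novak (Chief District Judge).
Oyelaran, Yilmaz and Halvorsen all have years on the bench 8 years, so the next rule applies.
Among Oyelaran, Yilmaz and Halvorsen, on senior status before not on senior status: Oyelaran (on senior status) before Yilmaz and Halvorsen (not on senior status).
Among Yilmaz and Halvorsen, by date of commission (later first): Yilmaz (2007-09-20) before Halvorsen (2005-08-16).
Greco, Okonkwo, Farouk and Novak all have years on the bench 13 years, so the next rule applies.
Among Greco, Okonkwo, Farouk and Novak, on senior status before not on senior status: Greco (on senior status) before Okonkwo, Farouk and Novak (not on senior status).
Among Okonkwo, Farouk and Novak, by date of commission (later first): Okonkwo (2004-12-14) before Farouk (2003-09-21) before Novak (2001-06-04).
Order: Oyelaran, Yilmaz, Halvorsen, Greco, Okonkwo, Farouk, Novak.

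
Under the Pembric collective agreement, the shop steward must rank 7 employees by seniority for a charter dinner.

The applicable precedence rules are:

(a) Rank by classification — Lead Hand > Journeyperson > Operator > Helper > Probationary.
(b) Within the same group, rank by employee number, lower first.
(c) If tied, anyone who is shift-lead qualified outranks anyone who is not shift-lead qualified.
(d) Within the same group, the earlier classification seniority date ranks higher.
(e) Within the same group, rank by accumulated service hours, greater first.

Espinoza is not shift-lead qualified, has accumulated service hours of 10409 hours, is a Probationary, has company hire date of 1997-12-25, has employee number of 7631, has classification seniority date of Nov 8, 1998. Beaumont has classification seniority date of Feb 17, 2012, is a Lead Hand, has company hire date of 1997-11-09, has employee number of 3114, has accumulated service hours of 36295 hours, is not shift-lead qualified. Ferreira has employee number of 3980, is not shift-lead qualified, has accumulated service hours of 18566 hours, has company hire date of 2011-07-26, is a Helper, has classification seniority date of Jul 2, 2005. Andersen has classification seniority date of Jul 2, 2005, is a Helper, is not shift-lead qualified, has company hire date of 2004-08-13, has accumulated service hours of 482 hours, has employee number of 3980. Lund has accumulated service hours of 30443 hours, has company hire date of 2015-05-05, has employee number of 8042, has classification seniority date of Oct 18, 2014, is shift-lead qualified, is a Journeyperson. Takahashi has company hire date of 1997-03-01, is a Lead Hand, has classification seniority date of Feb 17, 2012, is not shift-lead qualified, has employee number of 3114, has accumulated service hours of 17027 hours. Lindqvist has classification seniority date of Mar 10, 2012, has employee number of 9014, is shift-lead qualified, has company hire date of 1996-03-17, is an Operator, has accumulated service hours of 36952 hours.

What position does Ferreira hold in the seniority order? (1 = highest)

5

By classification: Beaumont and Takahashi (Lead Hand); then Lund (Journeyperson); then Lindqvist (Operator); then Ferreira and Andersen (Helper); then Espinoza (Probationary).
Beaumont and Takahashi both have employee number 3114, so the next rule applies.
Beaumont and Takahashi are each not shift-lead qualified, so the next rule applies.
Beaumont and Takahashi both have classification seniority date Feb 17, 2012, so the next rule applies.
Among Beaumont and Takahashi, by accumulated service hours (higher first): Beaumont (36295 hours) before Takahashi (17027 hours).
Ferreira and Andersen both have employee number 3980, so the next rule applies.
Ferreira and Andersen are each not shift-lead qualified, so the next rule applies.
Ferreira and Andersen both have classification seniority date Jul 2, 2005, so the next rule applies.
Among Ferreira and Andersen, by accumulated service hours (higher first): Ferreira (18566 hours) before Andersen (482 hours).
Order: Beaumont, Takahashi, Lund, Lindqvist, Ferreira, Andersen, Espinoza. So position 5.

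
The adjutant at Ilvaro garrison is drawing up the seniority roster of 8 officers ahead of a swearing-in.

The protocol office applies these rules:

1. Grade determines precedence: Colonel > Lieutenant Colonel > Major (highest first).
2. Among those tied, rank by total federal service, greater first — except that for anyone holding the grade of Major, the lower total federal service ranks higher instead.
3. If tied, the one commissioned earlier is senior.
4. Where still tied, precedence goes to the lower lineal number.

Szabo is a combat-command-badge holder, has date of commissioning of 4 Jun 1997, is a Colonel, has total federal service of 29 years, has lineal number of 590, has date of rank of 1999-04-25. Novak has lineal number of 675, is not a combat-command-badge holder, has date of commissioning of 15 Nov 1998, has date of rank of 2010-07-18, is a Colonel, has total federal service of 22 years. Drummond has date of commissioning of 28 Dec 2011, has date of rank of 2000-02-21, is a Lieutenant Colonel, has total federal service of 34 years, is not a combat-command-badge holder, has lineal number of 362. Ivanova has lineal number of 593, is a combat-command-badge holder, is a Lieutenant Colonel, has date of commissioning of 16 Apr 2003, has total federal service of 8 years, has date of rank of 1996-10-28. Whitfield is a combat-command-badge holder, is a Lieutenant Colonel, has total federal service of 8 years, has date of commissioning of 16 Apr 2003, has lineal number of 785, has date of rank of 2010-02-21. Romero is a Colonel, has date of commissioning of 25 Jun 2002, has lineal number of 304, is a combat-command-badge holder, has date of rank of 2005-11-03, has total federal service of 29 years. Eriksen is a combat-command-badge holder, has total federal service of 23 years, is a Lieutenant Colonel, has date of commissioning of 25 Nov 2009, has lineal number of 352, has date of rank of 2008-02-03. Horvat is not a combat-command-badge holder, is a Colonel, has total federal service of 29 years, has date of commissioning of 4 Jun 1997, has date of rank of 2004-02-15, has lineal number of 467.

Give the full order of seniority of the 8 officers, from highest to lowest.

By grade: Horvat, Szabo, Romero and Novak (Colonel); then Drummond, Eriksen, Ivanova and Whitfield (Lieutenant Colonel).
Among Horvat, Szabo, Romero and Novak, by total federal service (higher first): Horvat, Szabo and Romero (29 years) before Novak (22 years).
Among Horvat, Szabo and Romero, by date of commissioning (earlier first): Horvat and Szabo (4 Jun 1997) before Romero (25 Jun 2002).
Among Horvat and Szabo, by lineal number (lower first): Horvat (467) before Szabo (590).
Among Drummond, Eriksen, Ivanova and Whitfield, by total federal service (higher first): Drummond (34 years) before Eriksen (23 years) before Ivanova and Whitfield (8 years).
Ivanova and Whitfield both have date of commissioning 16 Apr 2003, so the next rule applies.
Among Ivanova and Whitfield, by lineal number (lower first): Ivanova (593) before Whitfield (785).
Full order: Horvat, Szabo, Romero, Novak, Drummond, Eriksen, Ivanova, Whitfield.

Horvat, Szabo, Romero, Novak, Drummond, Eriksen, Ivanova, Whitfield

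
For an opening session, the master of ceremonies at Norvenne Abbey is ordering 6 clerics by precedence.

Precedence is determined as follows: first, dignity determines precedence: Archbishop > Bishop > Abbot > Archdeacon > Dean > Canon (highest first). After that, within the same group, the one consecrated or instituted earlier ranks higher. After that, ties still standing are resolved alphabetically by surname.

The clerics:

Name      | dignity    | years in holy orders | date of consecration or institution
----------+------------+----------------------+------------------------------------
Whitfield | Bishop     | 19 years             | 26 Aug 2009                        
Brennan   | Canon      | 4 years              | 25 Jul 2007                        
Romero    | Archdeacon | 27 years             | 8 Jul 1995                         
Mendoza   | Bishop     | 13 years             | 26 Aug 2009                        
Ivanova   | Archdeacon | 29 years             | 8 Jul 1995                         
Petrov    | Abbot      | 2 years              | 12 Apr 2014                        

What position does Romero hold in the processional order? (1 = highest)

5

By dignity: Mendoza and Whitfield (Bishop); then Petrov (Abbot); then Ivanova and Romero (Archdeacon); then Brennan (Canon).
Mendoza and Whitfield both have date of consecration or institution 26 Aug 2009, so the next rule applies.
Among Mendoza and Whitfield, alphabetically by surname: Mendoza before Whitfield.
Ivanova and Romero both have date of consecration or institution 8 Jul 1995, so the next rule applies.
Among Ivanova and Romero, alphabetically by surname: Ivanova before Romero.
Order: Mendoza, Whitfield, Petrov, Ivanova, Romero, Brennan. So position 5.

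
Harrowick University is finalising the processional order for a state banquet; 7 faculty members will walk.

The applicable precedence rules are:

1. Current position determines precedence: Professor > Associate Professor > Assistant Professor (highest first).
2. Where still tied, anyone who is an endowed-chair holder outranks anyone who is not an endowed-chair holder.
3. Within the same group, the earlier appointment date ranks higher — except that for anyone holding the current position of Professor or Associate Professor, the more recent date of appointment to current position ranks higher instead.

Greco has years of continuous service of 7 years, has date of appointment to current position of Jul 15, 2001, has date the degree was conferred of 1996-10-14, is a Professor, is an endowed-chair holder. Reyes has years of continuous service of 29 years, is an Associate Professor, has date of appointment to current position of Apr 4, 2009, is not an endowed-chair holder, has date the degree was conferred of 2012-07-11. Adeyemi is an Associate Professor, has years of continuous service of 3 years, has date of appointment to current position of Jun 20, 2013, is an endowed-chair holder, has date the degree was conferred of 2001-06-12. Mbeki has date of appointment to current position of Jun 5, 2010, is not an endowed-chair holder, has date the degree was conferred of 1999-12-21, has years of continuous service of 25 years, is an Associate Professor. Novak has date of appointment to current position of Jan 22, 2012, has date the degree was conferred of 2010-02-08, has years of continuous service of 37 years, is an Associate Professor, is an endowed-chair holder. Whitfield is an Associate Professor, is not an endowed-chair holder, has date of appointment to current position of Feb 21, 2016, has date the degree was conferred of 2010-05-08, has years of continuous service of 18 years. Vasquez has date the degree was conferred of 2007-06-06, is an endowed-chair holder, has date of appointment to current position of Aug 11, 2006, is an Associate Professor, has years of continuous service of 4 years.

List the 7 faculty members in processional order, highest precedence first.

Greco, Adeyemi, Novak, Vasquez, Whitfield, Mbeki, Reyes

By current position: Greco (Professor); then Adeyemi, Novak, Vasquez, Whitfield, Mbeki and Reyes (Associate Professor).
Among Adeyemi, Novak, Vasquez, Whitfield, Mbeki and Reyes, an endowed-chair holder before not an endowed-chair holder: Adeyemi, Novak and Vasquez (an endowed-chair holder) before Whitfield, Mbeki and Reyes (not an endowed-chair holder).
Among Adeyemi, Novak and Vasquez, by date of appointment to current position (later first) (reversed rule for this group): Adeyemi (Jun 20, 2013) before Novak (Jan 22, 2012) before Vasquez (Aug 11, 2006).
Among Whitfield, Mbeki and Reyes, by date of appointment to current position (later first) (reversed rule for this group): Whitfield (Feb 21, 2016) before Mbeki (Jun 5, 2010) before Reyes (Apr 4, 2009).
Full order: Greco, Adeyemi, Novak, Vasquez, Whitfield, Mbeki, Reyes.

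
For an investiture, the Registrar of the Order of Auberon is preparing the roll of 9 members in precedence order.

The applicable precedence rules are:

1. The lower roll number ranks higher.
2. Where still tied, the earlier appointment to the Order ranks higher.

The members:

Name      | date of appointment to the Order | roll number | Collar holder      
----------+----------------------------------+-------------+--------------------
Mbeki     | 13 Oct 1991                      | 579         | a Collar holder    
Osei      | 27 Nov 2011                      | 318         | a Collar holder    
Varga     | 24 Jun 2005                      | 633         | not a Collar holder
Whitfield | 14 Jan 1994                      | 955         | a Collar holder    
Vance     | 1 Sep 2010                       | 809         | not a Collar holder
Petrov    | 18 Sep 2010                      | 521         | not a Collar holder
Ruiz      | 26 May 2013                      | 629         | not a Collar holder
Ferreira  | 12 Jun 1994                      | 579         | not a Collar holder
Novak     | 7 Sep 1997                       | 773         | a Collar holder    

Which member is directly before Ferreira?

By roll number (lower first): Osei (318); then Petrov (521); then Mbeki and Ferreira (both 579); then Ruiz (629); then Varga (633); then Novak (773); then Vance (809); then Whitfield (955).
Among Mbeki and Ferreira, by date of appointment to the Order (earlier first): Mbeki (13 Oct 1991) before Ferreira (12 Jun 1994).
Order: Osei, Petrov, Mbeki, Ferreira, Ruiz, Varga, Novak, Vance, Whitfield.

Mbeki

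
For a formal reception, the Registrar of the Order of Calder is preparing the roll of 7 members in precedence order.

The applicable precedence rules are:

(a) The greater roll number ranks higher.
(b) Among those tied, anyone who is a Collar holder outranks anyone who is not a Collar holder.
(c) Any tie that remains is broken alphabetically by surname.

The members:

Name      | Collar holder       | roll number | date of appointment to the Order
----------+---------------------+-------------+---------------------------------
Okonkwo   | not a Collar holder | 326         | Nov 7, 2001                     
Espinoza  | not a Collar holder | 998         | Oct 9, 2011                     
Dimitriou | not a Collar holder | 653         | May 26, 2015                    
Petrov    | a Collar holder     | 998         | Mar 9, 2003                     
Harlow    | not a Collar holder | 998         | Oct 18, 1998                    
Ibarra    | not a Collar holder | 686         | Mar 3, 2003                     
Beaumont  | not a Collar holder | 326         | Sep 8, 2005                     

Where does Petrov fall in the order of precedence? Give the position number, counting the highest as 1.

1

By roll number (higher first): Petrov, Espinoza and Harlow (each 998); then Ibarra (686); then Dimitriou (653); then Beaumont and Okonkwo (both 326).
Among Petrov, Espinoza and Harlow, a Collar holder before not a Collar holder: Petrov (a Collar holder) before Espinoza and Harlow (not a Collar holder).
Among Espinoza and Harlow, alphabetically by surname: Espinoza before Harlow.
Beaumont and Okonkwo are each not a Collar holder, so the next rule applies.
Among Beaumont and Okonkwo, alphabetically by surname: Beaumont before Okonkwo.
Order: Petrov, Espinoza, Harlow, Ibarra, Dimitriou, Beaumont, Okonkwo. So position 1.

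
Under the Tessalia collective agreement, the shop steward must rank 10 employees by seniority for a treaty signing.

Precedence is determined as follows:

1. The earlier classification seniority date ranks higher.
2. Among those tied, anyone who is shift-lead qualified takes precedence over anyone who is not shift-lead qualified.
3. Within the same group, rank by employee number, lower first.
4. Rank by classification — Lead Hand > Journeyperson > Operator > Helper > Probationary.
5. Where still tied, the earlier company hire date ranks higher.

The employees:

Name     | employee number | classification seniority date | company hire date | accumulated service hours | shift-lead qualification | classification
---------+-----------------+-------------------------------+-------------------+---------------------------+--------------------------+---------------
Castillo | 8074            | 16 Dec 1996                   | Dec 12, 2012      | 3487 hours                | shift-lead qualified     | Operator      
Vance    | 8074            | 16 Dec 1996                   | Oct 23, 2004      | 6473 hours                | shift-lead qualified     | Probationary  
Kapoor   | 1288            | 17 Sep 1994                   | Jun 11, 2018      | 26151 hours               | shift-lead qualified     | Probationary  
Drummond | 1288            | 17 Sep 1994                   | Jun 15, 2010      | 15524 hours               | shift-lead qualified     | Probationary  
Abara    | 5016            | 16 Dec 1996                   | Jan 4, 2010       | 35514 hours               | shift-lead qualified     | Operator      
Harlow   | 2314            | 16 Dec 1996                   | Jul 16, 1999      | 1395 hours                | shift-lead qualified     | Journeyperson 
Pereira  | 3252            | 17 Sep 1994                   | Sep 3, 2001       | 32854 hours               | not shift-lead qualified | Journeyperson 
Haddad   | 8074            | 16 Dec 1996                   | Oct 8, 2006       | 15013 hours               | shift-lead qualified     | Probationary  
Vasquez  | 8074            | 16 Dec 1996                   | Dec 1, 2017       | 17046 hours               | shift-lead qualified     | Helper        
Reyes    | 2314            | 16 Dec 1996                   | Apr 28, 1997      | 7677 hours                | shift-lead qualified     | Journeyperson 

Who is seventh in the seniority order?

Castillo

By classification seniority date (earlier first): Drummond, Kapoor and Pereira (each 17 Sep 1994); then Reyes, Harlow, Abara, Castillo, Vasquez, Vance and Haddad (each 16 Dec 1996).
Among Drummond, Kapoor and Pereira, shift-lead qualified before not shift-lead qualified: Drummond and Kapoor (shift-lead qualified) before Pereira (not shift-lead qualified).
Drummond and Kapoor both have employee number 1288, so the next rule applies.
Drummond and Kapoor are each Probationary, so the next rule applies.
Among Drummond and Kapoor, by company hire date (earlier first): Drummond (Jun 15, 2010) before Kapoor (Jun 11, 2018).
Reyes, Harlow, Abara, Castillo, Vasquez, Vance and Haddad are each shift-lead qualified, so the next rule applies.
Among Reyes, Harlow, Abara, Castillo, Vasquez, Vance and Haddad, by employee number (lower first): Reyes and Harlow (2314) before Abara (5016) before Castillo, Vasquez, Vance and Haddad (8074).
Reyes and Harlow are each Journeyperson, so the next rule applies.
Among Reyes and Harlow, by company hire date (earlier first): Reyes (Apr 28, 1997) before Harlow (Jul 16, 1999).
Among Castillo, Vasquez, Vance and Haddad, by classification: Castillo (Operator) before Vasquez (Helper) before Vance and Haddad (Probationary).
Among Vance and Haddad, by company hire date (earlier first): Vance (Oct 23, 2004) before Haddad (Oct 8, 2006).
Order: Drummond, Kapoor, Pereira, Reyes, Harlow, Abara, Castillo, Vasquez, Vance, Haddad.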